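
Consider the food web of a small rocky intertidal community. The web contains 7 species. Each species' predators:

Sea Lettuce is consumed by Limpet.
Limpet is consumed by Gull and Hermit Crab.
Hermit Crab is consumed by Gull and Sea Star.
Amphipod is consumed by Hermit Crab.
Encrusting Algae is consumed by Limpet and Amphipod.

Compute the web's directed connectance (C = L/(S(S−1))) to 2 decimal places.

C = 0.19

The web has S = 7 species and L = 8 feeding links.
C = L / (S(S−1)) = 8 / 42 = 0.1905 ≈ 0.19.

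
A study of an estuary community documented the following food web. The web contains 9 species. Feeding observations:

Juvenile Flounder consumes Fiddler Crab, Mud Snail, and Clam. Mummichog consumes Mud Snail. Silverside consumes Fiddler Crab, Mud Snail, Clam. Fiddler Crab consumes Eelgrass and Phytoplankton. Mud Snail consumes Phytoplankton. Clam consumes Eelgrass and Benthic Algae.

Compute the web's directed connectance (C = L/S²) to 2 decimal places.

C = 0.15

The web has S = 9 species and L = 12 feeding links.
C = L / S² = 12 / 81 = 0.1481 ≈ 0.15.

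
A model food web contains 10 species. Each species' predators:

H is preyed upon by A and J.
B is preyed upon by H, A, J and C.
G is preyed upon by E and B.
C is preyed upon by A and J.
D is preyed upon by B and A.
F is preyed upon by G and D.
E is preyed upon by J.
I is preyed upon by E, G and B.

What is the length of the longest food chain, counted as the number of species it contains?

5 species

One longest chain: I → G → B → H → A.
It has 5 species and 4 links.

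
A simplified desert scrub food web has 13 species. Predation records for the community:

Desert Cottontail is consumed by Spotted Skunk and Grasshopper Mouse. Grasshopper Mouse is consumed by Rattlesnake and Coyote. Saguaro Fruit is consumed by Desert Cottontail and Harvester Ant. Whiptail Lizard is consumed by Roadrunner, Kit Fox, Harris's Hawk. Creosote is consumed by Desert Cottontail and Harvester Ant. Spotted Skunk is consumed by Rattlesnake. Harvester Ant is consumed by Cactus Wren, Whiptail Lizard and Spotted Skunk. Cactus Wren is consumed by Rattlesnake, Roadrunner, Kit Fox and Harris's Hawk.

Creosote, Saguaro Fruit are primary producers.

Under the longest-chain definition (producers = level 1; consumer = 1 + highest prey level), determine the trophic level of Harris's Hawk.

Trophic level 4

Creosote is a producer → level 1.
Harvester Ant eats Creosote (level 1); other prey at levels: Saguaro Fruit 1 → level 2.
Whiptail Lizard eats Harvester Ant → level 3.
Harris's Hawk eats Whiptail Lizard (level 3); other prey at levels: Cactus Wren 3 → level 4.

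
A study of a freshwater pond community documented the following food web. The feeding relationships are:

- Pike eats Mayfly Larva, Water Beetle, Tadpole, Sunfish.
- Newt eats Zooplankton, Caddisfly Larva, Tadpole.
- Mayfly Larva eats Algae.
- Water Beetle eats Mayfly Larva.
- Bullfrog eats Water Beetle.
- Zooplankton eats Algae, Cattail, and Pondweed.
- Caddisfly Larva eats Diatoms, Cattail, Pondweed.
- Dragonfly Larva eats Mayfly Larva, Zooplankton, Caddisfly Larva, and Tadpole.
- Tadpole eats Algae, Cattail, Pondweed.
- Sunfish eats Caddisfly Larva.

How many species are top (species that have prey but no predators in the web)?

Top species (has prey, but nothing eats it): Newt, Dragonfly Larva, Bullfrog, Pike.
Count: 4.

4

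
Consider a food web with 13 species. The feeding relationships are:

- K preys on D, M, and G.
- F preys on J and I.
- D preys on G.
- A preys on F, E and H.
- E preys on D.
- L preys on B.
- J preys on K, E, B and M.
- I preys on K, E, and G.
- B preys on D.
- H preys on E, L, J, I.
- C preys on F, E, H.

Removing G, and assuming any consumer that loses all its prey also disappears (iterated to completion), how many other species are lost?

4

Remove G.
Round 1: D (all prey gone) → extinct.
Round 2: B (all prey gone), E (all prey gone) → extinct.
Round 3: L (all prey gone) → extinct.
No further losses. Total secondary extinctions: 4.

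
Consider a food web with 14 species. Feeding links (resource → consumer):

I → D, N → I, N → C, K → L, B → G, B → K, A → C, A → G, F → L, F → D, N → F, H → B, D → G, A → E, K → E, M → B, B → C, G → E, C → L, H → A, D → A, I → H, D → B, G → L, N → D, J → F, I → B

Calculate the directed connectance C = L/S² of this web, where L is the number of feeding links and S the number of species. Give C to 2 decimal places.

C = 0.14

The web has S = 14 species and L = 27 feeding links.
C = L / S² = 27 / 196 = 0.1378 ≈ 0.14.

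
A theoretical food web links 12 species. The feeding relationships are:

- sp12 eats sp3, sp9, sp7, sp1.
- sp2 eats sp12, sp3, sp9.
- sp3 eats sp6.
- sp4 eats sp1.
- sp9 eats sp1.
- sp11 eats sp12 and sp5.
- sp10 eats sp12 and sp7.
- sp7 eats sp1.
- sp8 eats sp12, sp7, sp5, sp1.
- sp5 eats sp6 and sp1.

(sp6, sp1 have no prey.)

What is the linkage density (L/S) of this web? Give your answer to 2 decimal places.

There are L = 21 links among S = 12 species.
L/S = 21/12 = 1.7500 ≈ 1.75.

L/S = 1.75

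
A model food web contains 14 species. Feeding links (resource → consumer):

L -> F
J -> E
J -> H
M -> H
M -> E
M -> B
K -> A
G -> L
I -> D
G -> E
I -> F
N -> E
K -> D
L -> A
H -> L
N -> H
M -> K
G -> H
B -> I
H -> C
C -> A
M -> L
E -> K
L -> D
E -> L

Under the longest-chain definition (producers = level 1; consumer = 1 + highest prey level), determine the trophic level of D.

Trophic level 4

M is a producer → level 1.
B eats M → level 2.
I eats B → level 3.
D eats I (level 3); other prey at levels: K 3, L 3 → level 4.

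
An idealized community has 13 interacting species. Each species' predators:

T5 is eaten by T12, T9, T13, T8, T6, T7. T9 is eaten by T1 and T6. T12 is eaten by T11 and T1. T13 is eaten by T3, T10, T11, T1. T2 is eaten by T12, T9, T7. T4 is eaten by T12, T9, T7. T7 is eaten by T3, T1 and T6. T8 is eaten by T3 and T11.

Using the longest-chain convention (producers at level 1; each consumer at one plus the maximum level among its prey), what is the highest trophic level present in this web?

3

Producers (level 1): T2, T5, T4.
T5 → T8 → T3 gives T3 level 3.
No species has a prey at level 3, so no species reaches level 4.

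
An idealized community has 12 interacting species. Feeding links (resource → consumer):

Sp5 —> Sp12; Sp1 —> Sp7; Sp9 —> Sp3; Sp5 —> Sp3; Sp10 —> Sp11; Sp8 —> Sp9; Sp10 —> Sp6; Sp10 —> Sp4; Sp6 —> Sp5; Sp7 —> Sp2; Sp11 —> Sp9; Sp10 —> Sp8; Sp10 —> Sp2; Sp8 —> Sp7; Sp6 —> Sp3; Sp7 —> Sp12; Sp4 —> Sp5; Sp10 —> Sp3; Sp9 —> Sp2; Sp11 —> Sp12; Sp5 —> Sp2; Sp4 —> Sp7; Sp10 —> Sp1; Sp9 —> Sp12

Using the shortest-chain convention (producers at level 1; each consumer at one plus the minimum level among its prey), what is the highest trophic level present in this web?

Producers (level 1): Sp10.
Following each consumer down to its lowest-level prey: Sp10 → Sp6 → Sp5 (levels 1 through 3).
All prey of Sp5 (Sp6 2, Sp4 2) are at level 2 or above, so Sp5 is at level 1 + 2 = 3.
Every consumer has at least one prey at level 2 or below, so none exceeds level 3.

3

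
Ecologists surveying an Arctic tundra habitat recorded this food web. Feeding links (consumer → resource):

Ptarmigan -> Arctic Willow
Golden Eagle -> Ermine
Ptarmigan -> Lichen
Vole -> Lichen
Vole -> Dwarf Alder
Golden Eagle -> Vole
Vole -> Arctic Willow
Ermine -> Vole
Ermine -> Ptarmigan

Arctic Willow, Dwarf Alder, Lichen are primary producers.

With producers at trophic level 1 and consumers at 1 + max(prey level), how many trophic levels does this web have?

4

Producers (level 1): Arctic Willow, Dwarf Alder, Lichen.
Arctic Willow → Vole → Ermine → Golden Eagle gives Golden Eagle level 4.
No species has a prey at level 4, so no species reaches level 5.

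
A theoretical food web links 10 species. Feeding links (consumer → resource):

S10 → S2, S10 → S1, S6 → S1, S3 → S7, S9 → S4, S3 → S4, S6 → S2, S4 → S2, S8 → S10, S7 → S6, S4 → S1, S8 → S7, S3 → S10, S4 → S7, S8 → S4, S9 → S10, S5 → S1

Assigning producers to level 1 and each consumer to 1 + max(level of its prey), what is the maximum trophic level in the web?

5

Producers (level 1): S1, S2.
S1 → S6 → S7 → S4 → S9 gives S9 level 5.
No species has a prey at level 5, so no species reaches level 6.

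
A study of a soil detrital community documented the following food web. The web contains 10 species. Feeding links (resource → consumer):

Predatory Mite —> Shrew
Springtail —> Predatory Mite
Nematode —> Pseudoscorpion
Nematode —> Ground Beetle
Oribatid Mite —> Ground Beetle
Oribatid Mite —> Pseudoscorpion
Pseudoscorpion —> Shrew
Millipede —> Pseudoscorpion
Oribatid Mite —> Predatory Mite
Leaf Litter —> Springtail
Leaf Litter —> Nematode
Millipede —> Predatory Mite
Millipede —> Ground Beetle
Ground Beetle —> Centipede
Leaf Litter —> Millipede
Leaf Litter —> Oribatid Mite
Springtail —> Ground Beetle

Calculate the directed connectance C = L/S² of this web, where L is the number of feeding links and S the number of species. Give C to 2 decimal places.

C = 0.17

The web has S = 10 species and L = 17 feeding links.
C = L / S² = 17 / 100 = 0.1700 ≈ 0.17.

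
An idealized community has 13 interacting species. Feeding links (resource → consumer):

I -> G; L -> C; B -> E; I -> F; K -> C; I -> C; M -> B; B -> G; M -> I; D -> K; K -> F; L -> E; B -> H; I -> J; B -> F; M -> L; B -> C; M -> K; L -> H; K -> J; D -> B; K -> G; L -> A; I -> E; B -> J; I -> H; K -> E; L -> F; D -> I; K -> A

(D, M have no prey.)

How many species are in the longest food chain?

One longest chain: D → K → G.
It has 3 species and 2 links.

3 species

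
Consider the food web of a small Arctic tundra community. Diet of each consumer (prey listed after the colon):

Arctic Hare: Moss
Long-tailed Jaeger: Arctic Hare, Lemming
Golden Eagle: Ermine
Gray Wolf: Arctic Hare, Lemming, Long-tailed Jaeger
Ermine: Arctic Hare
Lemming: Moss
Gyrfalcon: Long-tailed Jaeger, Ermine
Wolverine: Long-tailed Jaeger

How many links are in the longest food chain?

3 links

One longest chain: Moss → Arctic Hare → Long-tailed Jaeger → Gray Wolf.
It has 4 species and 3 links.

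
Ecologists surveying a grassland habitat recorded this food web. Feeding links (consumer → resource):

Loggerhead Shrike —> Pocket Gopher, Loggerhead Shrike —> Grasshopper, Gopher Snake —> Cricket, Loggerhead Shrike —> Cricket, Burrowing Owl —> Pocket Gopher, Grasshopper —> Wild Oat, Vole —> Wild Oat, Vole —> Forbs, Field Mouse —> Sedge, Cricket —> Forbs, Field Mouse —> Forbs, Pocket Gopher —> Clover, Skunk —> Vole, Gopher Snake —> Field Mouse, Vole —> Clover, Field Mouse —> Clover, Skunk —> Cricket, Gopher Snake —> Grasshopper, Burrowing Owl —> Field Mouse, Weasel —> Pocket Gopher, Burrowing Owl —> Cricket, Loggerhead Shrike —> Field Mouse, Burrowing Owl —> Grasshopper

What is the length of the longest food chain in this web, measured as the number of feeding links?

2 links

One longest chain: Clover → Pocket Gopher → Weasel.
It has 3 species and 2 links.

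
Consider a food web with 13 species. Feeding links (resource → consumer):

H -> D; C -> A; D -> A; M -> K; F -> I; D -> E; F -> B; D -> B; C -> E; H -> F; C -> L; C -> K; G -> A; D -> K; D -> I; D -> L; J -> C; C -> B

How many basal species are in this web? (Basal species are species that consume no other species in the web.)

Basal species (no prey listed): J, M, H, G.
Count: 4.

4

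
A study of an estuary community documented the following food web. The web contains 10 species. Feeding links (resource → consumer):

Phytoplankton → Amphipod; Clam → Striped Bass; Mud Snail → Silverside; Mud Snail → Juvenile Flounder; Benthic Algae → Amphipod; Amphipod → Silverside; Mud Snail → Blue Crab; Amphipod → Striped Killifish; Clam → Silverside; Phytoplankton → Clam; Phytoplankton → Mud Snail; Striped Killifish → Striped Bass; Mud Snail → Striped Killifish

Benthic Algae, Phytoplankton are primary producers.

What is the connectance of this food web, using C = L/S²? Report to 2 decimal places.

C = 0.13

The web has S = 10 species and L = 13 feeding links.
C = L / S² = 13 / 100 = 0.1300 ≈ 0.13.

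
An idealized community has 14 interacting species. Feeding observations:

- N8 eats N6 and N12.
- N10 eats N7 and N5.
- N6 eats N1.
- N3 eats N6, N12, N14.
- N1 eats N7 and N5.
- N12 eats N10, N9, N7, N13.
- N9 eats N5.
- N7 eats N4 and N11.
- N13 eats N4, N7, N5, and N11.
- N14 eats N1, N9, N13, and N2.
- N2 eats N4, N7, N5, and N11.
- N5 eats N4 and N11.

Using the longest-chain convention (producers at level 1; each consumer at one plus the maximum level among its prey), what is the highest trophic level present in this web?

5

Producers (level 1): N11, N4.
N11 → N7 → N13 → N12 → N3 gives N3 level 5.
No species has a prey at level 5, so no species reaches level 6.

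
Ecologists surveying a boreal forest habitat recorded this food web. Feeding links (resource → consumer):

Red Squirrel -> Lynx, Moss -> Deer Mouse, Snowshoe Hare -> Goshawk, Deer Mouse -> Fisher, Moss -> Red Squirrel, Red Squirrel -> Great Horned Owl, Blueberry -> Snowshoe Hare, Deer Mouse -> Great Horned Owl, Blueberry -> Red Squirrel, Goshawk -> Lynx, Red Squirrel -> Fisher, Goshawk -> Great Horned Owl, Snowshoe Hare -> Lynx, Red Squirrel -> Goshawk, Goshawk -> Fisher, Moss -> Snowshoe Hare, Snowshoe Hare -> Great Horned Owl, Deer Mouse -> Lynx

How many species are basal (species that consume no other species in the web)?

2

Basal species (no prey listed): Moss, Blueberry.
Count: 2.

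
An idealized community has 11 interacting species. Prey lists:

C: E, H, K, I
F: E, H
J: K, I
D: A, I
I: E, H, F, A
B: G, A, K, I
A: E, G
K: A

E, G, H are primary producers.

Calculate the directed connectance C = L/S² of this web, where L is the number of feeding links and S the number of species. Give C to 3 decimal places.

The web has S = 11 species and L = 21 feeding links.
C = L / S² = 21 / 121 = 0.1736 ≈ 0.174.

C = 0.174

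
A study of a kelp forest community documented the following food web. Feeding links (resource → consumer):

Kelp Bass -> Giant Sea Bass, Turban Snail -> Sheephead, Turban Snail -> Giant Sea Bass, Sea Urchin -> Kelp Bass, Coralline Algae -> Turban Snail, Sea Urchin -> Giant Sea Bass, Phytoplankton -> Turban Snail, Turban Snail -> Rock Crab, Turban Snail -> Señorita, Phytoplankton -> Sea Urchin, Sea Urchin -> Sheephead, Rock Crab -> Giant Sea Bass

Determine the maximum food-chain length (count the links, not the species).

3 links

One longest chain: Phytoplankton → Sea Urchin → Kelp Bass → Giant Sea Bass.
It has 4 species and 3 links.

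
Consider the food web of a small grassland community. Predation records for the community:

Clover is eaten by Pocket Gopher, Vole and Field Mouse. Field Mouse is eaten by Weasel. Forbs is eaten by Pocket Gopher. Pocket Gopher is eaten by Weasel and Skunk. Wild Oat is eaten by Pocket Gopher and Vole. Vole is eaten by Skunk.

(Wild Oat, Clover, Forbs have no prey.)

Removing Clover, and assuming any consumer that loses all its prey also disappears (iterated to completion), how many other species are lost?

Remove Clover.
Round 1: Field Mouse (all prey gone) → extinct.
No further losses. Total secondary extinctions: 1.

1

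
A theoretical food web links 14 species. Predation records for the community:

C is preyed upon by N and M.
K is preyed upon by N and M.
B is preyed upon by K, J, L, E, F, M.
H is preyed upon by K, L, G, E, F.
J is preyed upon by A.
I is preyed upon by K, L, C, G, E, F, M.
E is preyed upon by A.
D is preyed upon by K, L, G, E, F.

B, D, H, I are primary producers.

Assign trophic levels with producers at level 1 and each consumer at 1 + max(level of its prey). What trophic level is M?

Trophic level 3

B is a producer → level 1.
K eats B (level 1); other prey at levels: D 1, H 1, I 1 → level 2.
M eats K (level 2); other prey at levels: B 1, I 1, C 2 → level 3.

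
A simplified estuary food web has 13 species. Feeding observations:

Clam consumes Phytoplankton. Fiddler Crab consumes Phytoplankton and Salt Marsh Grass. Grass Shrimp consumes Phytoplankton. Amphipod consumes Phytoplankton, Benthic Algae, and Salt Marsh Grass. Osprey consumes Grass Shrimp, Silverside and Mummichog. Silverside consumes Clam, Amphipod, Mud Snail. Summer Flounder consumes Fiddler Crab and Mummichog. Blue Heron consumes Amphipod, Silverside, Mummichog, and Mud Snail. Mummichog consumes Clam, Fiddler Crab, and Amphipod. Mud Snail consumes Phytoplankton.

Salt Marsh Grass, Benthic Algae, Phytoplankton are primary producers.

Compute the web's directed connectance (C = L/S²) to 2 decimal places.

C = 0.14

The web has S = 13 species and L = 23 feeding links.
C = L / S² = 23 / 169 = 0.1361 ≈ 0.14.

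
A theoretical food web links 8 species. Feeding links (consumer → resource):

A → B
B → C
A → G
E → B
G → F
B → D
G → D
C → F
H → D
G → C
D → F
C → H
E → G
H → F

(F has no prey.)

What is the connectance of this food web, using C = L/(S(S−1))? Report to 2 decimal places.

C = 0.25

The web has S = 8 species and L = 14 feeding links.
C = L / (S(S−1)) = 14 / 56 = 0.2500 ≈ 0.25.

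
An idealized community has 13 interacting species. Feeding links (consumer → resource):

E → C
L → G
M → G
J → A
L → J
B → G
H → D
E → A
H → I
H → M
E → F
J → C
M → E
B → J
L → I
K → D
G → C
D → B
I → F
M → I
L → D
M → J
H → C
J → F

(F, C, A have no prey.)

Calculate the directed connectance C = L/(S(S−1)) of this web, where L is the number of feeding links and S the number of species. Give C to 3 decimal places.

C = 0.154

The web has S = 13 species and L = 24 feeding links.
C = L / (S(S−1)) = 24 / 156 = 0.1538 ≈ 0.154.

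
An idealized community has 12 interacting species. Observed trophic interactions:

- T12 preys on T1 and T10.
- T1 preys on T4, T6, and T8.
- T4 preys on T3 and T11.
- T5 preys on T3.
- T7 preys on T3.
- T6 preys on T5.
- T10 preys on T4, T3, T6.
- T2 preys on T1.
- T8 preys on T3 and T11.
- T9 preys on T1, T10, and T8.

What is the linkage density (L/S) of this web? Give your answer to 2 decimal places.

There are L = 19 links among S = 12 species.
L/S = 19/12 = 1.5833 ≈ 1.58.

L/S = 1.58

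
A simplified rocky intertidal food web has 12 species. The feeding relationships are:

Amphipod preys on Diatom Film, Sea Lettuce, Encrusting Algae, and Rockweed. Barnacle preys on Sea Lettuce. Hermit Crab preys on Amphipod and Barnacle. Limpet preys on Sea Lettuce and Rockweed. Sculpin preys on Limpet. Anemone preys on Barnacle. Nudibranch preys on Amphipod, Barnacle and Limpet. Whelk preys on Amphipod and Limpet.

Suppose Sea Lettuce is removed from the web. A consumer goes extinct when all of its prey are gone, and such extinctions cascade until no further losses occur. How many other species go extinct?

2

Remove Sea Lettuce.
Round 1: Barnacle (all prey gone) → extinct.
Round 2: Anemone (all prey gone) → extinct.
No further losses. Total secondary extinctions: 2.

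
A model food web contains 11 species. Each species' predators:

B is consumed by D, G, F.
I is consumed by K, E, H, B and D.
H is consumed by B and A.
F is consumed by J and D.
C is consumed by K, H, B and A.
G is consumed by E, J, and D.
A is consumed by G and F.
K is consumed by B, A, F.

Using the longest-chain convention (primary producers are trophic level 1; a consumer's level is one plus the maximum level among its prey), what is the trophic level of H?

Trophic level 2

C is a producer → level 1.
H eats C (level 1); other prey at levels: I 1 → level 2.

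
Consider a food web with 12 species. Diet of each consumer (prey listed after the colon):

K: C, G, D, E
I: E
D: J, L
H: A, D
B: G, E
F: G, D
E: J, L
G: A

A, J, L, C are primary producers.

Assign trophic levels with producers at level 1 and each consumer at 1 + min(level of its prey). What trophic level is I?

Trophic level 3

J is a producer → level 1.
E eats J → level 2.
I eats E → level 3.
No prey of I is below level 2, so 3 is the minimum.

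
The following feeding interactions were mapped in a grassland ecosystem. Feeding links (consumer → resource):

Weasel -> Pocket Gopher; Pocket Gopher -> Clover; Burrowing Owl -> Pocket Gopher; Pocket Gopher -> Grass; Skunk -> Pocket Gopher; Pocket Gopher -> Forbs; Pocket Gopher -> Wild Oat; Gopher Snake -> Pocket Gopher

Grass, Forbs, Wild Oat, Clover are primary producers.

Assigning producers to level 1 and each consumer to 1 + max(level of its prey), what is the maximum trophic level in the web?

3

Producers (level 1): Grass, Forbs, Wild Oat, Clover.
Grass → Pocket Gopher → Burrowing Owl gives Burrowing Owl level 3.
No species has a prey at level 3, so no species reaches level 4.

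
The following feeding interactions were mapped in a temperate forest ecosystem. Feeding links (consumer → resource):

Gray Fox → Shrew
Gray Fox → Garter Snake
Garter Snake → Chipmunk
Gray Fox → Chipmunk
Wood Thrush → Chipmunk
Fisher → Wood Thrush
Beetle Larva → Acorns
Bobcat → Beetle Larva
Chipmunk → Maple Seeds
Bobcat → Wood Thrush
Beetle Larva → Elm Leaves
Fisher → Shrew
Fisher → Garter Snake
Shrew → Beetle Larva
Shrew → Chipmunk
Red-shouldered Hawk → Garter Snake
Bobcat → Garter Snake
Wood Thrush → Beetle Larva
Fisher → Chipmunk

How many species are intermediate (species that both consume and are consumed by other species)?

Intermediate species (has both prey and predators): Chipmunk, Beetle Larva, Wood Thrush, Garter Snake, Shrew.
Count: 5.

5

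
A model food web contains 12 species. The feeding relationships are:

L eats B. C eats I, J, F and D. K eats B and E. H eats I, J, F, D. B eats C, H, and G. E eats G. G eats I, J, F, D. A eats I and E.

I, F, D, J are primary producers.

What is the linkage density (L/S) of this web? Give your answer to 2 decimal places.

L/S = 1.75

There are L = 21 links among S = 12 species.
L/S = 21/12 = 1.7500 ≈ 1.75.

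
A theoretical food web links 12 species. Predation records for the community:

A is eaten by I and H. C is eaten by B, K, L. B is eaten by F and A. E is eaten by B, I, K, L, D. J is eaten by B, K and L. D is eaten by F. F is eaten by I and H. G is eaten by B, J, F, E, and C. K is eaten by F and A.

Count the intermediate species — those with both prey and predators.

8

Intermediate species (has both prey and predators): C, J, E, B, K, D, A, F.
Count: 8.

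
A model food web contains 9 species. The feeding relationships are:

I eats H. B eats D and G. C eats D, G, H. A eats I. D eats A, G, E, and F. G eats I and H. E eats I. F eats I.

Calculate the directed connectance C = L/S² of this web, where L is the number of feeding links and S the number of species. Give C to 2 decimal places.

C = 0.19

The web has S = 9 species and L = 15 feeding links.
C = L / S² = 15 / 81 = 0.1852 ≈ 0.19.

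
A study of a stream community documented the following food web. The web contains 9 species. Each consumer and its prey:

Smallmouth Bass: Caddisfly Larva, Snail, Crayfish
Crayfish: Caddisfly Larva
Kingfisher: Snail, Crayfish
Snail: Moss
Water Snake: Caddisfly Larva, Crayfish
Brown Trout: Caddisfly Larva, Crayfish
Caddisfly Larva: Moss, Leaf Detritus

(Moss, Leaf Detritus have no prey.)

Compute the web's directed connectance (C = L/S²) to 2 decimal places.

The web has S = 9 species and L = 13 feeding links.
C = L / S² = 13 / 81 = 0.1605 ≈ 0.16.

C = 0.16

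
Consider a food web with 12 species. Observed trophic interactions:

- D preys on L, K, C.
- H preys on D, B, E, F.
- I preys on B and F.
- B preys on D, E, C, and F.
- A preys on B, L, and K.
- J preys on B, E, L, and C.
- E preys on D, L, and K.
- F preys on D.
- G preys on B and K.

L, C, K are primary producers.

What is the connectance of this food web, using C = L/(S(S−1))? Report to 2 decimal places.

The web has S = 12 species and L = 26 feeding links.
C = L / (S(S−1)) = 26 / 132 = 0.1970 ≈ 0.20.

C = 0.20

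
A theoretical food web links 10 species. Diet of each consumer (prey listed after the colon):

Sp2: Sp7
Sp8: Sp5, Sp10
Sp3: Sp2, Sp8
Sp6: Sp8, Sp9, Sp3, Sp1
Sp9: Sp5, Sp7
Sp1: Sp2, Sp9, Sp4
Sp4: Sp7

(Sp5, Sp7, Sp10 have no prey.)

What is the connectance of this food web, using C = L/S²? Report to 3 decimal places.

The web has S = 10 species and L = 15 feeding links.
C = L / S² = 15 / 100 = 0.1500 ≈ 0.150.

C = 0.150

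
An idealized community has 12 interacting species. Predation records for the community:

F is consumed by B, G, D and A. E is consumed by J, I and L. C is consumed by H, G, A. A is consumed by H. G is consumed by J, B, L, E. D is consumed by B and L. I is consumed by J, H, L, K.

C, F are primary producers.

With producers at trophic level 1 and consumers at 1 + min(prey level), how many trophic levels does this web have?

Producers (level 1): C, F.
Following each consumer down to its lowest-level prey: C → G → E → I → K (levels 1 through 5).
All prey of K (I 4) are at level 4 or above, so K is at level 1 + 4 = 5.
Every consumer has at least one prey at level 4 or below, so none exceeds level 5.

5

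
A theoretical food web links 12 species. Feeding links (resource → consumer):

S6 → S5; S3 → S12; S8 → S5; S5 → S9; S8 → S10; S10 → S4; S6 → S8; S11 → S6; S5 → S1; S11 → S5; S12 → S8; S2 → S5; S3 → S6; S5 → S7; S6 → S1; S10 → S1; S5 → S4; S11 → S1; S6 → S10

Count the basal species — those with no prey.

3

Basal species (no prey listed): S11, S3, S2.
Count: 3.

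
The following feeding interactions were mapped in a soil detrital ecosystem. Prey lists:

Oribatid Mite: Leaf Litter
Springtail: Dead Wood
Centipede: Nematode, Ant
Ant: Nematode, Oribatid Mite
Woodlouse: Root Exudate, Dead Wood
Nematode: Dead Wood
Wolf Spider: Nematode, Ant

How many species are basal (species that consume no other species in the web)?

Basal species (no prey listed): Root Exudate, Dead Wood, Leaf Litter.
Count: 3.

3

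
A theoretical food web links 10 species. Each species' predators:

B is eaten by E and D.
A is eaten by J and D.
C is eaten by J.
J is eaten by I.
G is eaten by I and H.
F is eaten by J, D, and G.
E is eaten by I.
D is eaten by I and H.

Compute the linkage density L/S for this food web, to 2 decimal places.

L/S = 1.40

There are L = 14 links among S = 10 species.
L/S = 14/10 = 1.4000 ≈ 1.40.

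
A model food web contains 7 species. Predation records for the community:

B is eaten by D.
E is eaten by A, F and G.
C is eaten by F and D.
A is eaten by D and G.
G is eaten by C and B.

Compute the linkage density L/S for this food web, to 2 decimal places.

L/S = 1.43

There are L = 10 links among S = 7 species.
L/S = 10/7 = 1.4286 ≈ 1.43.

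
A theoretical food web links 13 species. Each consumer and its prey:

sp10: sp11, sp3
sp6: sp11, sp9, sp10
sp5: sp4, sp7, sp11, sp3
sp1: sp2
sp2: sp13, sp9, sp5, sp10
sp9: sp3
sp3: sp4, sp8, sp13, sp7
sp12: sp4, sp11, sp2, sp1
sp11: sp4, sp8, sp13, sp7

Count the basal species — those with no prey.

Basal species (no prey listed): sp4, sp8, sp13, sp7.
Count: 4.

4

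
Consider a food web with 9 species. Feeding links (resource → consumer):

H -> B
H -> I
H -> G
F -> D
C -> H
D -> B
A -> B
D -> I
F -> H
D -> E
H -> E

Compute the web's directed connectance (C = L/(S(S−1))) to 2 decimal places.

The web has S = 9 species and L = 11 feeding links.
C = L / (S(S−1)) = 11 / 72 = 0.1528 ≈ 0.15.

C = 0.15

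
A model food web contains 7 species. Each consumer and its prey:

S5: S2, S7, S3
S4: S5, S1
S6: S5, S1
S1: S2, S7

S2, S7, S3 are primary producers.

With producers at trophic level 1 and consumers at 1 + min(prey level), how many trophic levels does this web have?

3

Producers (level 1): S2, S7, S3.
Following each consumer down to its lowest-level prey: S2 → S5 → S4 (levels 1 through 3).
All prey of S4 (S5 2, S1 2) are at level 2 or above, so S4 is at level 1 + 2 = 3.
Every consumer has at least one prey at level 2 or below, so none exceeds level 3.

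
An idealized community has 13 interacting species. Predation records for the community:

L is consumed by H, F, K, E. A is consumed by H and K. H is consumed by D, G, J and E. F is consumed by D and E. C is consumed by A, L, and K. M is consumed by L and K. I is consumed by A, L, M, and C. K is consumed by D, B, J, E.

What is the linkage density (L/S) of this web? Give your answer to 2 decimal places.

There are L = 25 links among S = 13 species.
L/S = 25/13 = 1.9231 ≈ 1.92.

L/S = 1.92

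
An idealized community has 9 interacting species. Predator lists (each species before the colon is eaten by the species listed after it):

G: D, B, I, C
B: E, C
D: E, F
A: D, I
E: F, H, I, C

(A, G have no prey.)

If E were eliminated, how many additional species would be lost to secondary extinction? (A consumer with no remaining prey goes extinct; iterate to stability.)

Remove E.
Round 1: H (all prey gone) → extinct.
No further losses. Total secondary extinctions: 1.

1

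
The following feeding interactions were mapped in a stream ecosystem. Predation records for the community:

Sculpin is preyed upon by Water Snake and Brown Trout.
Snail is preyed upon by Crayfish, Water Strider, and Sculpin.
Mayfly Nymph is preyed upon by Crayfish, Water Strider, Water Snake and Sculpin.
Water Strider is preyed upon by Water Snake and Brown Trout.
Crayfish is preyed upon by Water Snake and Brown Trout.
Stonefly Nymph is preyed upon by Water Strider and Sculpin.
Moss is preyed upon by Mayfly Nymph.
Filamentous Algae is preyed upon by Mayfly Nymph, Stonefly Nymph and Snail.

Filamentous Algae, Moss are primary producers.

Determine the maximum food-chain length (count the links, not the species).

3 links

One longest chain: Filamentous Algae → Mayfly Nymph → Crayfish → Water Snake.
It has 4 species and 3 links.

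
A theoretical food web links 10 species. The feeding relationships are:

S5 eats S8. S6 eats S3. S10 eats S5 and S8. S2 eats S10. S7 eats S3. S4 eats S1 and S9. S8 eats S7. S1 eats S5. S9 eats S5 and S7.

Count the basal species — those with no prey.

1

Basal species (no prey listed): S3.
Count: 1.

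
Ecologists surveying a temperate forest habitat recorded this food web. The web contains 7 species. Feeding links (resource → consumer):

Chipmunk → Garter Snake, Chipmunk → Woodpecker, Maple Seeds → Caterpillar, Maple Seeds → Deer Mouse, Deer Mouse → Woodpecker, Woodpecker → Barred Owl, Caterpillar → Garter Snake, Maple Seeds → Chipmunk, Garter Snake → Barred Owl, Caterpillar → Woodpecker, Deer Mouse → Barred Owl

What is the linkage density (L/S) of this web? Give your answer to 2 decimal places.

L/S = 1.57

There are L = 11 links among S = 7 species.
L/S = 11/7 = 1.5714 ≈ 1.57.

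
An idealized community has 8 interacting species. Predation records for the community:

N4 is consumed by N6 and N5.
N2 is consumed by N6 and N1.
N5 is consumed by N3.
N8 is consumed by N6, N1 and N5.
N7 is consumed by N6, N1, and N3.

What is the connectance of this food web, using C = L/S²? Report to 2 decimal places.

C = 0.17

The web has S = 8 species and L = 11 feeding links.
C = L / S² = 11 / 64 = 0.1719 ≈ 0.17.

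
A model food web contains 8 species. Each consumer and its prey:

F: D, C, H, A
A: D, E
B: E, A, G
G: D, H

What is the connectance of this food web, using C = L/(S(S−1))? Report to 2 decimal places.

The web has S = 8 species and L = 11 feeding links.
C = L / (S(S−1)) = 11 / 56 = 0.1964 ≈ 0.20.

C = 0.20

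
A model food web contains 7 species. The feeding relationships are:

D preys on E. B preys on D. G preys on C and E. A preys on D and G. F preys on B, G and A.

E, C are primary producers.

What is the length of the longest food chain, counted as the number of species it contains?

One longest chain: E → D → A → F.
It has 4 species and 3 links.

4 species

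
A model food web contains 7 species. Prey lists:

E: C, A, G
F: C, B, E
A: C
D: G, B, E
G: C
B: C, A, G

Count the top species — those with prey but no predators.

2

Top species (has prey, but nothing eats it): D, F.
Count: 2.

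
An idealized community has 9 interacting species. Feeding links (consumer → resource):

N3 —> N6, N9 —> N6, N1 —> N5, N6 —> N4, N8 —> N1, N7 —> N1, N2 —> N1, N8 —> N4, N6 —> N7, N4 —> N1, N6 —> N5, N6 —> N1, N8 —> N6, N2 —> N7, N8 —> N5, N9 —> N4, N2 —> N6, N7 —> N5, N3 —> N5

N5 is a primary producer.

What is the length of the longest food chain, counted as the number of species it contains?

One longest chain: N5 → N1 → N7 → N6 → N3.
It has 5 species and 4 links.

5 species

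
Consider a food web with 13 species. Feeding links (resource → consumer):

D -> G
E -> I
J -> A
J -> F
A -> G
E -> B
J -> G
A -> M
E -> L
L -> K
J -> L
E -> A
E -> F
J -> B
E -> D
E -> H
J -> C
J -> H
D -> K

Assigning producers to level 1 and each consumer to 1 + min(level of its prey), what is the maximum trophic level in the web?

Producers (level 1): E, J.
Following each consumer down to its lowest-level prey: E → L → K (levels 1 through 3).
All prey of K (L 2, D 2) are at level 2 or above, so K is at level 1 + 2 = 3.
Every consumer has at least one prey at level 2 or below, so none exceeds level 3.

3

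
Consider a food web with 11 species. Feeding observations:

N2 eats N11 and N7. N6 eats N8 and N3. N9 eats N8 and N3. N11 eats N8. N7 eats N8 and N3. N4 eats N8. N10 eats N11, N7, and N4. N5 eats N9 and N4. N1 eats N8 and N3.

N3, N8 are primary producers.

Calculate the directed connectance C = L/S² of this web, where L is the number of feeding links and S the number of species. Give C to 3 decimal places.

C = 0.140

The web has S = 11 species and L = 17 feeding links.
C = L / S² = 17 / 121 = 0.1405 ≈ 0.140.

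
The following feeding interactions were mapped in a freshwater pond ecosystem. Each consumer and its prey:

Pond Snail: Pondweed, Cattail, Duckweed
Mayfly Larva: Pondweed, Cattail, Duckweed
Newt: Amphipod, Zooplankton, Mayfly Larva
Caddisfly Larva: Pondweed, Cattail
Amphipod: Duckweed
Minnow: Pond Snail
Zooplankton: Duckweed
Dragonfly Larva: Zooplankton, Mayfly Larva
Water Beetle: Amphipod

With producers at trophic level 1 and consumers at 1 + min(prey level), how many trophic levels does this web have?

Producers (level 1): Pondweed, Cattail, Duckweed.
Following each consumer down to its lowest-level prey: Pondweed → Pond Snail → Minnow (levels 1 through 3).
All prey of Minnow (Pond Snail 2) are at level 2 or above, so Minnow is at level 1 + 2 = 3.
Every consumer has at least one prey at level 2 or below, so none exceeds level 3.

3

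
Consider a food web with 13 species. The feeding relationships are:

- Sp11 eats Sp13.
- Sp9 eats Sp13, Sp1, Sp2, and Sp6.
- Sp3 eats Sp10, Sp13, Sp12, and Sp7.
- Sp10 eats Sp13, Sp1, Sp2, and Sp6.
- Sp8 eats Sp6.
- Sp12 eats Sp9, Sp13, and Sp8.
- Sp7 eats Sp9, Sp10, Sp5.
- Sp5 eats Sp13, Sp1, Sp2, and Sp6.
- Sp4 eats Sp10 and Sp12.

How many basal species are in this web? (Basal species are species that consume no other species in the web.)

Basal species (no prey listed): Sp1, Sp2, Sp13, Sp6.
Count: 4.

4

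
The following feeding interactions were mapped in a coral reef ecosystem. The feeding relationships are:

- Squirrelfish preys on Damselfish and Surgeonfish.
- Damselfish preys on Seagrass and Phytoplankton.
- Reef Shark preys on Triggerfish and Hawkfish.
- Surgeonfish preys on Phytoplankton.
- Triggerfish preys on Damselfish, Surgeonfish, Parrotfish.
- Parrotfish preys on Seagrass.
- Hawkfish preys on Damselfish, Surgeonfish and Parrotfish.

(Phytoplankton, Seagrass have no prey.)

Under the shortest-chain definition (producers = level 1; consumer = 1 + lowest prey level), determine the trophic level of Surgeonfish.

Trophic level 2

Phytoplankton is a producer → level 1.
Surgeonfish eats Phytoplankton → level 2.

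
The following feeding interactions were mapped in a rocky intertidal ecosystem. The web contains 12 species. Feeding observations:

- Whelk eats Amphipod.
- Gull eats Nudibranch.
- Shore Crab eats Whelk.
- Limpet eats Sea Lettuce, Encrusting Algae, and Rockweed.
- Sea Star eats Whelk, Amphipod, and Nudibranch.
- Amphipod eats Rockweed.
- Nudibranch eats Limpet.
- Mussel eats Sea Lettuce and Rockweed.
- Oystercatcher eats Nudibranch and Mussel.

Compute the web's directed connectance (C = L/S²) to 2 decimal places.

C = 0.10

The web has S = 12 species and L = 15 feeding links.
C = L / S² = 15 / 144 = 0.1042 ≈ 0.10.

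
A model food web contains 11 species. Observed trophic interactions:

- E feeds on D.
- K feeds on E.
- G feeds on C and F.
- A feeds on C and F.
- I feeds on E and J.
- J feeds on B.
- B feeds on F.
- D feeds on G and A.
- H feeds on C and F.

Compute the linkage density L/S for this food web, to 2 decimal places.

L/S = 1.27

There are L = 14 links among S = 11 species.
L/S = 14/11 = 1.2727 ≈ 1.27.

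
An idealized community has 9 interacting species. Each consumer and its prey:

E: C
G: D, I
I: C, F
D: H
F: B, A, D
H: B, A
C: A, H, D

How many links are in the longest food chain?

One longest chain: B → H → D → C → I → G.
It has 6 species and 5 links.

5 links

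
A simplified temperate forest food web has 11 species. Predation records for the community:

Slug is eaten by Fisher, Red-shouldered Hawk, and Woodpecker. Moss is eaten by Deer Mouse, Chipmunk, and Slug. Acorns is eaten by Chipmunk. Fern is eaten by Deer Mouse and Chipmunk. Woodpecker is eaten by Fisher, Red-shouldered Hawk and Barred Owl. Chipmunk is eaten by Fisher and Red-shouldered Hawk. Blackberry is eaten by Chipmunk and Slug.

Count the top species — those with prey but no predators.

Top species (has prey, but nothing eats it): Deer Mouse, Barred Owl, Fisher, Red-shouldered Hawk.
Count: 4.

4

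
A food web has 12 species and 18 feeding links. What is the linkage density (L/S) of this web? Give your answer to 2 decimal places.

There are L = 18 links among S = 12 species.
L/S = 18/12 = 1.5000 ≈ 1.50.

L/S = 1.50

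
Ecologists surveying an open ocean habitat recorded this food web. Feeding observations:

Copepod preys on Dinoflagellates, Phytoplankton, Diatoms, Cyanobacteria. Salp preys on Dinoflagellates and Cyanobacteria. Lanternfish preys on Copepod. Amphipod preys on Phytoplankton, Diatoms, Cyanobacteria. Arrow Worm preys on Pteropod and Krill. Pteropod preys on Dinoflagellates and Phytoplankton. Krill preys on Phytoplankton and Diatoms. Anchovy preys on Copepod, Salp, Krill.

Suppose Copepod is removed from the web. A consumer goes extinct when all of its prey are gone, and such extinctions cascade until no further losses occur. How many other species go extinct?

1

Remove Copepod.
Round 1: Lanternfish (all prey gone) → extinct.
No further losses. Total secondary extinctions: 1.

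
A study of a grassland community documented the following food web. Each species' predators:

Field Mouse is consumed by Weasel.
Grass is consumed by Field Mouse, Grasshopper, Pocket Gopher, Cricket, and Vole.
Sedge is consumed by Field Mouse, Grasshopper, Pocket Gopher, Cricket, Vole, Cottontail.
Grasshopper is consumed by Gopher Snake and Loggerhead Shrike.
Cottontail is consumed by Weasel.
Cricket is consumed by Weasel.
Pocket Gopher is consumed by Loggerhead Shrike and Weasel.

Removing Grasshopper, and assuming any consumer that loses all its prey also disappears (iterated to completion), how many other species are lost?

Remove Grasshopper.
Round 1: Gopher Snake (all prey gone) → extinct.
No further losses. Total secondary extinctions: 1.

1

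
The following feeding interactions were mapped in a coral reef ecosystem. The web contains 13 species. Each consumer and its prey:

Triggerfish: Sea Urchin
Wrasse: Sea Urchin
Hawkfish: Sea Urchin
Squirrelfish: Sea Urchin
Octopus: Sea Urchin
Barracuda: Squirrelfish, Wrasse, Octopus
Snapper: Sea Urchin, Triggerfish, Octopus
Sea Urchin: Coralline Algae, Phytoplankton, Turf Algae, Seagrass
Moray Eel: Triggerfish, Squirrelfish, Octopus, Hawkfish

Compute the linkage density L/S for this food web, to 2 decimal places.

There are L = 19 links among S = 13 species.
L/S = 19/13 = 1.4615 ≈ 1.46.

L/S = 1.46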